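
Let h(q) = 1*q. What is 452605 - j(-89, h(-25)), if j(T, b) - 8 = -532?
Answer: 453129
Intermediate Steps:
h(q) = q
j(T, b) = -524 (j(T, b) = 8 - 532 = -524)
452605 - j(-89, h(-25)) = 452605 - 1*(-524) = 452605 + 524 = 453129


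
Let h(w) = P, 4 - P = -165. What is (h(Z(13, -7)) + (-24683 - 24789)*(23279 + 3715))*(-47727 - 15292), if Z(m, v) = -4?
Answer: 84158534429981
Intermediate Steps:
P = 169 (P = 4 - 1*(-165) = 4 + 165 = 169)
h(w) = 169
(h(Z(13, -7)) + (-24683 - 24789)*(23279 + 3715))*(-47727 - 15292) = (169 + (-24683 - 24789)*(23279 + 3715))*(-47727 - 15292) = (169 - 49472*26994)*(-63019) = (169 - 1335447168)*(-63019) = -1335446999*(-63019) = 84158534429981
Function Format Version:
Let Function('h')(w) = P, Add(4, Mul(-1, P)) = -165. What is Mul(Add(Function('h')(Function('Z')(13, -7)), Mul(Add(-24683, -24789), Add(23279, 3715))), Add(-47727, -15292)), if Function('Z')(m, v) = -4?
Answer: 84158534429981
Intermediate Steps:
P = 169 (P = Add(4, Mul(-1, -165)) = Add(4, 165) = 169)
Function('h')(w) = 169
Mul(Add(Function('h')(Function('Z')(13, -7)), Mul(Add(-24683, -24789), Add(23279, 3715))), Add(-47727, -15292)) = Mul(Add(169, Mul(Add(-24683, -24789), Add(23279, 3715))), Add(-47727, -15292)) = Mul(Add(169, Mul(-49472, 26994)), -63019) = Mul(Add(169, -1335447168), -63019) = Mul(-1335446999, -63019) = 84158534429981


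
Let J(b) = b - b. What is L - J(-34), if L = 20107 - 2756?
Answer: 17351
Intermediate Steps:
J(b) = 0
L = 17351
L - J(-34) = 17351 - 1*0 = 17351 + 0 = 17351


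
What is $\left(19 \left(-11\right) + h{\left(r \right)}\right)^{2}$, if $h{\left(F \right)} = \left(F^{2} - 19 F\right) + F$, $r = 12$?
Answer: $78961$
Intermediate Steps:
$h{\left(F \right)} = F^{2} - 18 F$
$\left(19 \left(-11\right) + h{\left(r \right)}\right)^{2} = \left(19 \left(-11\right) + 12 \left(-18 + 12\right)\right)^{2} = \left(-209 + 12 \left(-6\right)\right)^{2} = \left(-209 - 72\right)^{2} = \left(-281\right)^{2} = 78961$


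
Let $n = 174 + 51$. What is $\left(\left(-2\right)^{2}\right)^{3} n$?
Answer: $14400$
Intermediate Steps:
$n = 225$
$\left(\left(-2\right)^{2}\right)^{3} n = \left(\left(-2\right)^{2}\right)^{3} \cdot 225 = 4^{3} \cdot 225 = 64 \cdot 225 = 14400$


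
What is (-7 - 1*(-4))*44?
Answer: -132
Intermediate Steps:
(-7 - 1*(-4))*44 = (-7 + 4)*44 = -3*44 = -132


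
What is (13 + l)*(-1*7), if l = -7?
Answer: -42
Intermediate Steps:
(13 + l)*(-1*7) = (13 - 7)*(-1*7) = 6*(-7) = -42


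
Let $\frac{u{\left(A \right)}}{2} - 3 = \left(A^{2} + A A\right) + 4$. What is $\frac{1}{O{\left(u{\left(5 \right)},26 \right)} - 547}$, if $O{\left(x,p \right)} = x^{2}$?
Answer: $\frac{1}{12449} \approx 8.0328 \cdot 10^{-5}$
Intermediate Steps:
$u{\left(A \right)} = 14 + 4 A^{2}$ ($u{\left(A \right)} = 6 + 2 \left(\left(A^{2} + A A\right) + 4\right) = 6 + 2 \left(\left(A^{2} + A^{2}\right) + 4\right) = 6 + 2 \left(2 A^{2} + 4\right) = 6 + 2 \left(4 + 2 A^{2}\right) = 6 + \left(8 + 4 A^{2}\right) = 14 + 4 A^{2}$)
$\frac{1}{O{\left(u{\left(5 \right)},26 \right)} - 547} = \frac{1}{\left(14 + 4 \cdot 5^{2}\right)^{2} - 547} = \frac{1}{\left(14 + 4 \cdot 25\right)^{2} - 547} = \frac{1}{\left(14 + 100\right)^{2} - 547} = \frac{1}{114^{2} - 547} = \frac{1}{12996 - 547} = \frac{1}{12449}$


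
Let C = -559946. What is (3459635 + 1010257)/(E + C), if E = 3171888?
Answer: 2234946/1305971 ≈ 1.7113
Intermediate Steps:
(3459635 + 1010257)/(E + C) = (3459635 + 1010257)/(3171888 - 559946) = 4469892/2611942 = 4469892*(1/2611942) = 2234946/1305971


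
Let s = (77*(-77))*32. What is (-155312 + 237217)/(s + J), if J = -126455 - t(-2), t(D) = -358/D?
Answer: -81905/316362 ≈ -0.25890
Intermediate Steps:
s = -189728 (s = -5929*32 = -189728)
J = -126634 (J = -126455 - (-358)/(-2) = -126455 - (-358)*(-1)/2 = -126455 - 1*179 = -126455 - 179 = -126634)
(-155312 + 237217)/(s + J) = (-155312 + 237217)/(-189728 - 126634) = 81905/(-316362) = 81905*(-1/316362) = -81905/316362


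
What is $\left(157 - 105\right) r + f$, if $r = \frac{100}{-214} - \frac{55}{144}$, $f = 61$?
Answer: $\frac{64867}{3852} \approx 16.84$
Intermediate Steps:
$r = - \frac{13085}{15408}$ ($r = 100 \left(- \frac{1}{214}\right) - \frac{55}{144} = - \frac{50}{107} - \frac{55}{144} = - \frac{13085}{15408} \approx -0.84923$)
$\left(157 - 105\right) r + f = \left(157 - 105\right) \left(- \frac{13085}{15408}\right) + 61 = 52 \left(- \frac{13085}{15408}\right) + 61 = - \frac{170105}{3852} + 61 = \frac{64867}{3852}$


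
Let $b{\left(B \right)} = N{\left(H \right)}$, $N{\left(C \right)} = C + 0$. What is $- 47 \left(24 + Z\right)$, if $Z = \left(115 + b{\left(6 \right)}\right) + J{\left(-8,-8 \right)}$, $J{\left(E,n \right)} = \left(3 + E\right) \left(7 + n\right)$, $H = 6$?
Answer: $-7050$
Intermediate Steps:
$N{\left(C \right)} = C$
$b{\left(B \right)} = 6$
$Z = 126$ ($Z = \left(115 + 6\right) + \left(21 + 3 \left(-8\right) + 7 \left(-8\right) - -64\right) = 121 + \left(21 - 24 - 56 + 64\right) = 121 + 5 = 126$)
$- 47 \left(24 + Z\right) = - 47 \left(24 + 126\right) = \left(-47\right) 150 = -7050$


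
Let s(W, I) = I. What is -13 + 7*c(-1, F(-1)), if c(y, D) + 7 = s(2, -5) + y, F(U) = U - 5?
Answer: -104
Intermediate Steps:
F(U) = -5 + U
c(y, D) = -12 + y (c(y, D) = -7 + (-5 + y) = -12 + y)
-13 + 7*c(-1, F(-1)) = -13 + 7*(-12 - 1) = -13 + 7*(-13) = -13 - 91 = -104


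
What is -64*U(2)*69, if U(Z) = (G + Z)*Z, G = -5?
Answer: 26496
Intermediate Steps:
U(Z) = Z*(-5 + Z) (U(Z) = (-5 + Z)*Z = Z*(-5 + Z))
-64*U(2)*69 = -128*(-5 + 2)*69 = -128*(-3)*69 = -64*(-6)*69 = 384*69 = 26496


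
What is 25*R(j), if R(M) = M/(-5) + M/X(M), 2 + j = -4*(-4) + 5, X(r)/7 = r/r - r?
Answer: -12445/126 ≈ -98.770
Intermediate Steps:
X(r) = 7 - 7*r (X(r) = 7*(r/r - r) = 7*(1 - r) = 7 - 7*r)
j = 19 (j = -2 + (-4*(-4) + 5) = -2 + (16 + 5) = -2 + 21 = 19)
R(M) = -M/5 + M/(7 - 7*M) (R(M) = M/(-5) + M/(7 - 7*M) = M*(-1/5) + M/(7 - 7*M) = -M/5 + M/(7 - 7*M))
25*R(j) = 25*((1/35)*19*(2 - 7*19)/(-1 + 19)) = 25*((1/35)*19*(2 - 133)/18) = 25*((1/35)*19*(1/18)*(-131)) = 25*(-2489/630) = -12445/126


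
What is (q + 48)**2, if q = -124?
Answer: 5776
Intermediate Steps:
(q + 48)**2 = (-124 + 48)**2 = (-76)**2 = 5776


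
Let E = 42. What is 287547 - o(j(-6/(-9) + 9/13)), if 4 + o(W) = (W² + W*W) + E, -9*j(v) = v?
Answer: 35421390691/123201 ≈ 2.8751e+5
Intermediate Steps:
j(v) = -v/9
o(W) = 38 + 2*W² (o(W) = -4 + ((W² + W*W) + 42) = -4 + ((W² + W²) + 42) = -4 + (2*W² + 42) = -4 + (42 + 2*W²) = 38 + 2*W²)
287547 - o(j(-6/(-9) + 9/13)) = 287547 - (38 + 2*(-(-6/(-9) + 9/13)/9)²) = 287547 - (38 + 2*(-(-6*(-⅑) + 9*(1/13))/9)²) = 287547 - (38 + 2*(-(⅔ + 9/13)/9)²) = 287547 - (38 + 2*(-⅑*53/39)²) = 287547 - (38 + 2*(-53/351)²) = 287547 - (38 + 2*(2809/123201)) = 287547 - (38 + 5618/123201) = 287547 - 1*4687256/123201 = 287547 - 4687256/123201 = 35421390691/123201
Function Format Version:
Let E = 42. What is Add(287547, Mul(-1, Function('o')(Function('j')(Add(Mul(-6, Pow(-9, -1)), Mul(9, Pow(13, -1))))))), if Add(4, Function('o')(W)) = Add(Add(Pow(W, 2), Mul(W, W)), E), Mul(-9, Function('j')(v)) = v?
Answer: Rational(35421390691, 123201) ≈ 2.8751e+5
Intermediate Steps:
Function('j')(v) = Mul(Rational(-1, 9), v)
Function('o')(W) = Add(38, Mul(2, Pow(W, 2))) (Function('o')(W) = Add(-4, Add(Add(Pow(W, 2), Mul(W, W)), 42)) = Add(-4, Add(Add(Pow(W, 2), Pow(W, 2)), 42)) = Add(-4, Add(Mul(2, Pow(W, 2)), 42)) = Add(-4, Add(42, Mul(2, Pow(W, 2)))) = Add(38, Mul(2, Pow(W, 2))))
Add(287547, Mul(-1, Function('o')(Function('j')(Add(Mul(-6, Pow(-9, -1)), Mul(9, Pow(13, -1))))))) = Add(287547, Mul(-1, Add(38, Mul(2, Pow(Mul(Rational(-1, 9), Add(Mul(-6, Pow(-9, -1)), Mul(9, Pow(13, -1)))), 2))))) = Add(287547, Mul(-1, Add(38, Mul(2, Pow(Mul(Rational(-1, 9), Add(Mul(-6, Rational(-1, 9)), Mul(9, Rational(1, 13)))), 2))))) = Add(287547, Mul(-1, Add(38, Mul(2, Pow(Mul(Rational(-1, 9), Add(Rational(2, 3), Rational(9, 13))), 2))))) = Add(287547, Mul(-1, Add(38, Mul(2, Pow(Mul(Rational(-1, 9), Rational(53, 39)), 2))))) = Add(287547, Mul(-1, Add(38, Mul(2, Pow(Rational(-53, 351), 2))))) = Add(287547, Mul(-1, Add(38, Mul(2, Rational(2809, 123201))))) = Add(287547, Mul(-1, Add(38, Rational(5618, 123201)))) = Add(287547, Mul(-1, Rational(4687256, 123201))) = Add(287547, Rational(-4687256, 123201)) = Rational(35421390691, 123201)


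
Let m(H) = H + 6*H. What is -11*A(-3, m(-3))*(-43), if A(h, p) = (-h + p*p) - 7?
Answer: 206701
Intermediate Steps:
m(H) = 7*H
A(h, p) = -7 + p**2 - h (A(h, p) = (-h + p**2) - 7 = (p**2 - h) - 7 = -7 + p**2 - h)
-11*A(-3, m(-3))*(-43) = -11*(-7 + (7*(-3))**2 - 1*(-3))*(-43) = -11*(-7 + (-21)**2 + 3)*(-43) = -11*(-7 + 441 + 3)*(-43) = -11*437*(-43) = -4807*(-43) = 206701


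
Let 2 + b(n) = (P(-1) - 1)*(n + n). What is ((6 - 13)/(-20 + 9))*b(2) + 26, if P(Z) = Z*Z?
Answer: 272/11 ≈ 24.727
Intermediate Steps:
P(Z) = Z²
b(n) = -2 (b(n) = -2 + ((-1)² - 1)*(n + n) = -2 + (1 - 1)*(2*n) = -2 + 0*(2*n) = -2 + 0 = -2)
((6 - 13)/(-20 + 9))*b(2) + 26 = ((6 - 13)/(-20 + 9))*(-2) + 26 = -7/(-11)*(-2) + 26 = -7*(-1/11)*(-2) + 26 = (7/11)*(-2) + 26 = -14/11 + 26 = 272/11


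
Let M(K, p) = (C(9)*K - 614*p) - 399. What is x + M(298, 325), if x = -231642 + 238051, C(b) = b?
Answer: -190858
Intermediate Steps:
x = 6409
M(K, p) = -399 - 614*p + 9*K (M(K, p) = (9*K - 614*p) - 399 = (-614*p + 9*K) - 399 = -399 - 614*p + 9*K)
x + M(298, 325) = 6409 + (-399 - 614*325 + 9*298) = 6409 + (-399 - 199550 + 2682) = 6409 - 197267 = -190858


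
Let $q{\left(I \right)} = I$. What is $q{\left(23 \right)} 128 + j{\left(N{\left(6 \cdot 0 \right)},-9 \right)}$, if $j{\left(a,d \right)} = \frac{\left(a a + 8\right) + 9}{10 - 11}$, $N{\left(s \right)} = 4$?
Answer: $2911$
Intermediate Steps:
$j{\left(a,d \right)} = -17 - a^{2}$ ($j{\left(a,d \right)} = \frac{\left(a^{2} + 8\right) + 9}{-1} = \left(\left(8 + a^{2}\right) + 9\right) \left(-1\right) = \left(17 + a^{2}\right) \left(-1\right) = -17 - a^{2}$)
$q{\left(23 \right)} 128 + j{\left(N{\left(6 \cdot 0 \right)},-9 \right)} = 23 \cdot 128 - 33 = 2944 - 33 = 2911$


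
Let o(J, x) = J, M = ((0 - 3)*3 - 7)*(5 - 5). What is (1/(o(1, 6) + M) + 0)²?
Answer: 1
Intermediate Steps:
M = 0 (M = (-3*3 - 7)*0 = (-9 - 7)*0 = -16*0 = 0)
(1/(o(1, 6) + M) + 0)² = (1/(1 + 0) + 0)² = (1/1 + 0)² = (1 + 0)² = 1² = 1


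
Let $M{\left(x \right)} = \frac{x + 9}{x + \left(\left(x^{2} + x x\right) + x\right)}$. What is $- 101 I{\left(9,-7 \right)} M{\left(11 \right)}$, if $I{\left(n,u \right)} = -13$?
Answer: $\frac{6565}{66} \approx 99.47$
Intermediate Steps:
$M{\left(x \right)} = \frac{9 + x}{2 x + 2 x^{2}}$ ($M{\left(x \right)} = \frac{9 + x}{x + \left(\left(x^{2} + x^{2}\right) + x\right)} = \frac{9 + x}{x + \left(2 x^{2} + x\right)} = \frac{9 + x}{x + \left(x + 2 x^{2}\right)} = \frac{9 + x}{2 x + 2 x^{2}}$)
$- 101 I{\left(9,-7 \right)} M{\left(11 \right)} = \left(-101\right) \left(-13\right) \frac{9 + 11}{2 \cdot 11 \left(1 + 11\right)} = 1313 \cdot \frac{1}{2} \cdot \frac{1}{11} \cdot \frac{1}{12} \cdot 20 = 1313 \cdot \frac{5}{66} = \frac{6565}{66}$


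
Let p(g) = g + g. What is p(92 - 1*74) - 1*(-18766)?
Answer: 18802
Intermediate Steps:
p(g) = 2*g
p(92 - 1*74) - 1*(-18766) = 2*(92 - 1*74) - 1*(-18766) = 2*(92 - 74) + 18766 = 2*18 + 18766 = 36 + 18766 = 18802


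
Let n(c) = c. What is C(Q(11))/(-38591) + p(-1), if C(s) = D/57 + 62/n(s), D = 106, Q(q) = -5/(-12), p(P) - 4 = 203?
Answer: 325233301/1571205 ≈ 207.00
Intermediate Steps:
p(P) = 207 (p(P) = 4 + 203 = 207)
Q(q) = 5/12 (Q(q) = -5*(-1/12) = 5/12)
C(s) = 106/57 + 62/s
C(Q(11))/(-38591) + p(-1) = (106/57 + 62/(5/12))/(-38591) + 207 = (106/57 + 62*(12/5))*(-1/38591) + 207 = (106/57 + 744/5)*(-1/38591) + 207 = (42938/285)*(-1/38591) + 207 = -6134/1571205 + 207 = 325233301/1571205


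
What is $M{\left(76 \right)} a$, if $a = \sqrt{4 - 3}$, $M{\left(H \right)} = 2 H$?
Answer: $152$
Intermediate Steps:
$a = 1$ ($a = \sqrt{1} = 1$)
$M{\left(76 \right)} a = 2 \cdot 76 \cdot 1 = 152 \cdot 1 = 152$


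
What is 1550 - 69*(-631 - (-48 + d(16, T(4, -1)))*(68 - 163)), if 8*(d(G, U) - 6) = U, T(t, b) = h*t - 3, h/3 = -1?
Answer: 2661517/8 ≈ 3.3269e+5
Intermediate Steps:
h = -3 (h = 3*(-1) = -3)
T(t, b) = -3 - 3*t (T(t, b) = -3*t - 3 = -3 - 3*t)
d(G, U) = 6 + U/8
1550 - 69*(-631 - (-48 + d(16, T(4, -1)))*(68 - 163)) = 1550 - 69*(-631 - (-48 + (6 + (-3 - 3*4)/8))*(68 - 163)) = 1550 - 69*(-631 - (-48 + (6 + (-3 - 12)/8))*(-95)) = 1550 - 69*(-631 - (-48 + (6 + (⅛)*(-15)))*(-95)) = 1550 - 69*(-631 - (-48 + (6 - 15/8))*(-95)) = 1550 - 69*(-631 - (-48 + 33/8)*(-95)) = 1550 - 69*(-631 - (-351)*(-95)/8) = 1550 - 69*(-631 - 1*33345/8) = 1550 - 69*(-631 - 33345/8) = 1550 - 69*(-38393/8) = 1550 + 2649117/8 = 2661517/8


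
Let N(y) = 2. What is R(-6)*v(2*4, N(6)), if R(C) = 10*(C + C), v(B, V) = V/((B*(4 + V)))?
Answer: -5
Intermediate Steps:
v(B, V) = V/(B*(4 + V)) (v(B, V) = V*(1/(B*(4 + V))) = V/(B*(4 + V)))
R(C) = 20*C (R(C) = 10*(2*C) = 20*C)
R(-6)*v(2*4, N(6)) = (20*(-6))*(2/(((2*4))*(4 + 2))) = -240/(8*6) = -120*1/24 = -5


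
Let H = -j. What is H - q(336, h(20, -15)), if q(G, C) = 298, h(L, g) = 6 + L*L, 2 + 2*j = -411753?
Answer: 411159/2 ≈ 2.0558e+5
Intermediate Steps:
j = -411755/2 (j = -1 + (½)*(-411753) = -1 - 411753/2 = -411755/2 ≈ -2.0588e+5)
h(L, g) = 6 + L²
H = 411755/2 (H = -1*(-411755/2) = 411755/2 ≈ 2.0588e+5)
H - q(336, h(20, -15)) = 411755/2 - 1*298 = 411755/2 - 298 = 411159/2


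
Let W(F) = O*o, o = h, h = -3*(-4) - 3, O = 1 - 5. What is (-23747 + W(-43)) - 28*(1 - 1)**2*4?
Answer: -23783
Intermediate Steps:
O = -4
h = 9 (h = 12 - 3 = 9)
o = 9
W(F) = -36 (W(F) = -4*9 = -36)
(-23747 + W(-43)) - 28*(1 - 1)**2*4 = (-23747 - 36) - 28*(1 - 1)**2*4 = -23783 - 28*0**2*4 = -23783 - 28*0*4 = -23783 + 0*4 = -23783 + 0 = -23783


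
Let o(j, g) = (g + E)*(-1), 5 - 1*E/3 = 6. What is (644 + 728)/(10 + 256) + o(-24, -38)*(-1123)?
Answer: -874719/19 ≈ -46038.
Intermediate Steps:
E = -3 (E = 15 - 3*6 = 15 - 18 = -3)
o(j, g) = 3 - g (o(j, g) = (g - 3)*(-1) = (-3 + g)*(-1) = 3 - g)
(644 + 728)/(10 + 256) + o(-24, -38)*(-1123) = (644 + 728)/(10 + 256) + (3 - 1*(-38))*(-1123) = 1372/266 + (3 + 38)*(-1123) = 1372*(1/266) + 41*(-1123) = 98/19 - 46043 = -874719/19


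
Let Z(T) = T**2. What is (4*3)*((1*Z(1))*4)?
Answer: 48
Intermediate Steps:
(4*3)*((1*Z(1))*4) = (4*3)*((1*1**2)*4) = 12*((1*1)*4) = 12*(1*4) = 12*4 = 48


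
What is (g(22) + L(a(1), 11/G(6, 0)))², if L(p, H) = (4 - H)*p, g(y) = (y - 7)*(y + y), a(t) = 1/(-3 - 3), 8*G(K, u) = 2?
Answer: 4000000/9 ≈ 4.4444e+5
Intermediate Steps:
G(K, u) = ¼ (G(K, u) = (⅛)*2 = ¼)
a(t) = -⅙ (a(t) = 1/(-6) = -⅙)
g(y) = 2*y*(-7 + y) (g(y) = (-7 + y)*(2*y) = 2*y*(-7 + y))
L(p, H) = p*(4 - H)
(g(22) + L(a(1), 11/G(6, 0)))² = (2*22*(-7 + 22) - (4 - 11/¼)/6)² = (2*22*15 - (4 - 11*4)/6)² = (660 - (4 - 1*44)/6)² = (660 - (4 - 44)/6)² = (660 - ⅙*(-40))² = (660 + 20/3)² = (2000/3)² = 4000000/9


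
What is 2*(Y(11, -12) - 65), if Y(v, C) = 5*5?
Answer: -80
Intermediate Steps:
Y(v, C) = 25
2*(Y(11, -12) - 65) = 2*(25 - 65) = 2*(-40) = -80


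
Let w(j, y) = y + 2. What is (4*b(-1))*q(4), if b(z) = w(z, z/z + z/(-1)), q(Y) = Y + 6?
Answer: 160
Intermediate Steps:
q(Y) = 6 + Y
w(j, y) = 2 + y
b(z) = 3 - z (b(z) = 2 + (z/z + z/(-1)) = 2 + (1 + z*(-1)) = 2 + (1 - z) = 3 - z)
(4*b(-1))*q(4) = (4*(3 - 1*(-1)))*(6 + 4) = (4*(3 + 1))*10 = (4*4)*10 = 16*10 = 160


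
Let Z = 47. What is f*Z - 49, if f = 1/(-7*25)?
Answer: -8622/175 ≈ -49.269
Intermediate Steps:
f = -1/175 (f = -⅐*1/25 = -1/175 ≈ -0.0057143)
f*Z - 49 = -1/175*47 - 49 = -47/175 - 49 = -8622/175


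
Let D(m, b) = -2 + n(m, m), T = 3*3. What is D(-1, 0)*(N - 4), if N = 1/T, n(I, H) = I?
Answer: 35/3 ≈ 11.667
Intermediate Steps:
T = 9
D(m, b) = -2 + m
N = ⅑ (N = 1/9 = ⅑ ≈ 0.11111)
D(-1, 0)*(N - 4) = (-2 - 1)*(⅑ - 4) = -3*(-35/9) = 35/3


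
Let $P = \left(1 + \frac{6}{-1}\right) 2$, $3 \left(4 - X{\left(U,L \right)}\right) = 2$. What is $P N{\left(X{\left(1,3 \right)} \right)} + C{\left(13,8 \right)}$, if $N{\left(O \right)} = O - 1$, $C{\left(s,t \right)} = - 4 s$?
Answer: $- \frac{226}{3} \approx -75.333$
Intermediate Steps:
$X{\left(U,L \right)} = \frac{10}{3}$ ($X{\left(U,L \right)} = 4 - \frac{2}{3} = \frac{10}{3}$)
$P = -10$ ($P = \left(1 + 6 \left(-1\right)\right) 2 = \left(1 - 6\right) 2 = \left(-5\right) 2 = -10$)
$N{\left(O \right)} = -1 + O$ ($N{\left(O \right)} = O - 1 = -1 + O$)
$P N{\left(X{\left(1,3 \right)} \right)} + C{\left(13,8 \right)} = - 10 \left(-1 + \frac{10}{3}\right) - 52 = \left(-10\right) \frac{7}{3} - 52 = - \frac{70}{3} - 52 = - \frac{226}{3}$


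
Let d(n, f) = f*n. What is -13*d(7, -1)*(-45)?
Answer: -4095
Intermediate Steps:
-13*d(7, -1)*(-45) = -(-13)*7*(-45) = -13*(-7)*(-45) = 91*(-45) = -4095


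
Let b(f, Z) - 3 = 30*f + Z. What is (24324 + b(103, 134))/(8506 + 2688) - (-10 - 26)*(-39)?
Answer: -15688825/11194 ≈ -1401.5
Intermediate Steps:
b(f, Z) = 3 + Z + 30*f (b(f, Z) = 3 + (30*f + Z) = 3 + (Z + 30*f) = 3 + Z + 30*f)
(24324 + b(103, 134))/(8506 + 2688) - (-10 - 26)*(-39) = (24324 + (3 + 134 + 30*103))/(8506 + 2688) - (-10 - 26)*(-39) = (24324 + (3 + 134 + 3090))/11194 - (-36)*(-39) = (24324 + 3227)*(1/11194) - 1*1404 = 27551*(1/11194) - 1404 = 27551/11194 - 1404 = -15688825/11194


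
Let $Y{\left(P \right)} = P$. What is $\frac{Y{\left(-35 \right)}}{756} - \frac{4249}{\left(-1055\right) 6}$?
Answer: $\frac{71207}{113940} \approx 0.62495$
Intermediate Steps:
$\frac{Y{\left(-35 \right)}}{756} - \frac{4249}{\left(-1055\right) 6} = - \frac{35}{756} - \frac{4249}{\left(-1055\right) 6} = \left(-35\right) \frac{1}{756} - \frac{4249}{-6330} = - \frac{5}{108} - - \frac{4249}{6330} = - \frac{5}{108} + \frac{4249}{6330} = \frac{71207}{113940}$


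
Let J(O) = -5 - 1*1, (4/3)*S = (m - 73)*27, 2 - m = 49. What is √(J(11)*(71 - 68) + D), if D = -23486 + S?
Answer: I*√25934 ≈ 161.04*I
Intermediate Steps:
m = -47 (m = 2 - 1*49 = 2 - 49 = -47)
S = -2430 (S = 3*((-47 - 73)*27)/4 = 3*(-120*27)/4 = (¾)*(-3240) = -2430)
J(O) = -6 (J(O) = -5 - 1 = -6)
D = -25916 (D = -23486 - 2430 = -25916)
√(J(11)*(71 - 68) + D) = √(-6*(71 - 68) - 25916) = √(-6*3 - 25916) = √(-18 - 25916) = √(-25934) = I*√25934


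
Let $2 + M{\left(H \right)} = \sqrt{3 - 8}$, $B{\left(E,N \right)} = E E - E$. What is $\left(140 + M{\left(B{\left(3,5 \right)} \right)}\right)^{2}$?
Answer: $\left(138 + i \sqrt{5}\right)^{2} \approx 19039.0 + 617.15 i$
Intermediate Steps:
$B{\left(E,N \right)} = E^{2} - E$
$M{\left(H \right)} = -2 + i \sqrt{5}$ ($M{\left(H \right)} = -2 + \sqrt{3 - 8} = -2 + \sqrt{-5} = -2 + i \sqrt{5}$)
$\left(140 + M{\left(B{\left(3,5 \right)} \right)}\right)^{2} = \left(140 - \left(2 - i \sqrt{5}\right)\right)^{2} = \left(138 + i \sqrt{5}\right)^{2}$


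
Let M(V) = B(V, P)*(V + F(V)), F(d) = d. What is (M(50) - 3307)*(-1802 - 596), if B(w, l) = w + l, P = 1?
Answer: -4299614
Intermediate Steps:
B(w, l) = l + w
M(V) = 2*V*(1 + V) (M(V) = (1 + V)*(V + V) = (1 + V)*(2*V) = 2*V*(1 + V))
(M(50) - 3307)*(-1802 - 596) = (2*50*(1 + 50) - 3307)*(-1802 - 596) = (2*50*51 - 3307)*(-2398) = (5100 - 3307)*(-2398) = 1793*(-2398) = -4299614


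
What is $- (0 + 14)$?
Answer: $-14$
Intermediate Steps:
$- (0 + 14) = \left(-1\right) 14 = -14$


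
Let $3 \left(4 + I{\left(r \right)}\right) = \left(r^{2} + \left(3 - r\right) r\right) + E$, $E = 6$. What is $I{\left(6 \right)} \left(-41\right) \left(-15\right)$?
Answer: $2460$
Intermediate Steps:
$I{\left(r \right)} = -2 + \frac{r^{2}}{3} + \frac{r \left(3 - r\right)}{3}$ ($I{\left(r \right)} = -4 + \frac{\left(r^{2} + \left(3 - r\right) r\right) + 6}{3} = -4 + \frac{\left(r^{2} + r \left(3 - r\right)\right) + 6}{3} = -4 + \frac{6 + r^{2} + r \left(3 - r\right)}{3} = -4 + \left(2 + \frac{r^{2}}{3} + \frac{r \left(3 - r\right)}{3}\right) = -2 + \frac{r^{2}}{3} + \frac{r \left(3 - r\right)}{3}$)
$I{\left(6 \right)} \left(-41\right) \left(-15\right) = \left(-2 + 6\right) \left(-41\right) \left(-15\right) = 4 \left(-41\right) \left(-15\right) = \left(-164\right) \left(-15\right) = 2460$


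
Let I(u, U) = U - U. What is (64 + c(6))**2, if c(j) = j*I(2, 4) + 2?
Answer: 4356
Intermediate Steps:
I(u, U) = 0
c(j) = 2 (c(j) = j*0 + 2 = 0 + 2 = 2)
(64 + c(6))**2 = (64 + 2)**2 = 66**2 = 4356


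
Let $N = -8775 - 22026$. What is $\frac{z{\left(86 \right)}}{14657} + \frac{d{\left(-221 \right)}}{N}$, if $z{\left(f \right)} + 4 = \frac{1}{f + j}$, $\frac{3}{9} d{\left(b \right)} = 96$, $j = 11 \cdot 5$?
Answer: $- \frac{204177473}{21218162079} \approx -0.0096228$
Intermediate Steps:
$j = 55$
$N = -30801$
$d{\left(b \right)} = 288$ ($d{\left(b \right)} = 3 \cdot 96 = 288$)
$z{\left(f \right)} = -4 + \frac{1}{55 + f}$ ($z{\left(f \right)} = -4 + \frac{1}{f + 55} = -4 + \frac{1}{55 + f}$)
$\frac{z{\left(86 \right)}}{14657} + \frac{d{\left(-221 \right)}}{N} = \frac{\frac{1}{55 + 86} \left(-219 - 344\right)}{14657} + \frac{288}{-30801} = \frac{-219 - 344}{141} \cdot \frac{1}{14657} + 288 \left(- \frac{1}{30801}\right) = \frac{1}{141} \left(-563\right) \frac{1}{14657} - \frac{96}{10267} = \left(- \frac{563}{141}\right) \frac{1}{14657} - \frac{96}{10267} = - \frac{563}{2066637} - \frac{96}{10267} = - \frac{204177473}{21218162079}$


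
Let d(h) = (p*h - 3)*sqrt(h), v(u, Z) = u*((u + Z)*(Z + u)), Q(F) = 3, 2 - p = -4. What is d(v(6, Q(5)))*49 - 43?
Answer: -43 + 1284633*sqrt(6) ≈ 3.1467e+6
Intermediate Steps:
p = 6 (p = 2 - 1*(-4) = 2 + 4 = 6)
v(u, Z) = u*(Z + u)**2 (v(u, Z) = u*((Z + u)*(Z + u)) = u*(Z + u)**2)
d(h) = sqrt(h)*(-3 + 6*h) (d(h) = (6*h - 3)*sqrt(h) = (-3 + 6*h)*sqrt(h) = sqrt(h)*(-3 + 6*h))
d(v(6, Q(5)))*49 - 43 = (sqrt(6*(3 + 6)**2)*(-3 + 6*(6*(3 + 6)**2)))*49 - 43 = (sqrt(6*9**2)*(-3 + 6*(6*9**2)))*49 - 43 = (sqrt(6*81)*(-3 + 6*(6*81)))*49 - 43 = (sqrt(486)*(-3 + 6*486))*49 - 43 = ((9*sqrt(6))*(-3 + 2916))*49 - 43 = ((9*sqrt(6))*2913)*49 - 43 = (26217*sqrt(6))*49 - 43 = 1284633*sqrt(6) - 43 = -43 + 1284633*sqrt(6)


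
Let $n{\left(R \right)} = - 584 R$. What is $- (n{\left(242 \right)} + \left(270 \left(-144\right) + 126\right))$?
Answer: $180082$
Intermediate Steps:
$- (n{\left(242 \right)} + \left(270 \left(-144\right) + 126\right)) = - (\left(-584\right) 242 + \left(270 \left(-144\right) + 126\right)) = - (-141328 + \left(-38880 + 126\right)) = - (-141328 - 38754) = \left(-1\right) \left(-180082\right) = 180082$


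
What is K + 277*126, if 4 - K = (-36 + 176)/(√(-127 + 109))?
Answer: 34906 + 70*I*√2/3 ≈ 34906.0 + 32.998*I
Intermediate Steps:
K = 4 + 70*I*√2/3 (K = 4 - (-36 + 176)/(√(-127 + 109)) = 4 - 140/(√(-18)) = 4 - 140/(3*I*√2) = 4 - 140*(-I*√2/6) = 4 - (-70)*I*√2/3 = 4 + 70*I*√2/3 ≈ 4.0 + 32.998*I)
K + 277*126 = (4 + 70*I*√2/3) + 277*126 = (4 + 70*I*√2/3) + 34902 = 34906 + 70*I*√2/3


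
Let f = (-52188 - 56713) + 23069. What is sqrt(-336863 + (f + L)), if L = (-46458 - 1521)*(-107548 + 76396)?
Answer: sqrt(1494219113) ≈ 38655.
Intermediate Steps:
L = 1494641808 (L = -47979*(-31152) = 1494641808)
f = -85832 (f = -108901 + 23069 = -85832)
sqrt(-336863 + (f + L)) = sqrt(-336863 + (-85832 + 1494641808)) = sqrt(-336863 + 1494555976) = sqrt(1494219113)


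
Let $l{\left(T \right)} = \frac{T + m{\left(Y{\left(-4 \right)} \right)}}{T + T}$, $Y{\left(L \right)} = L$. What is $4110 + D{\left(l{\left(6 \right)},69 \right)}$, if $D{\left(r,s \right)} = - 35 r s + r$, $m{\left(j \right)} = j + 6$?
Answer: $\frac{7502}{3} \approx 2500.7$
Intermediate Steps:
$m{\left(j \right)} = 6 + j$
$l{\left(T \right)} = \frac{2 + T}{2 T}$ ($l{\left(T \right)} = \frac{T + \left(6 - 4\right)}{T + T} = \frac{T + 2}{2 T} = \left(2 + T\right) \frac{1}{2 T} = \frac{2 + T}{2 T}$)
$D{\left(r,s \right)} = r - 35 r s$ ($D{\left(r,s \right)} = - 35 r s + r = r - 35 r s$)
$4110 + D{\left(l{\left(6 \right)},69 \right)} = 4110 + \frac{2 + 6}{2 \cdot 6} \left(1 - 2415\right) = 4110 + \frac{1}{2} \cdot \frac{1}{6} \cdot 8 \left(1 - 2415\right) = 4110 + \frac{2}{3} \left(-2414\right) = 4110 - \frac{4828}{3} = \frac{7502}{3}$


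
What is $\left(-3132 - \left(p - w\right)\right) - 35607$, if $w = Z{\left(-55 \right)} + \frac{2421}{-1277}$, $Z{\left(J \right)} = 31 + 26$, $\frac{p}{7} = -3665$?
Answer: $- \frac{16637900}{1277} \approx -13029.0$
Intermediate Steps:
$p = -25655$ ($p = 7 \left(-3665\right) = -25655$)
$Z{\left(J \right)} = 57$
$w = \frac{70368}{1277}$ ($w = 57 + \frac{2421}{-1277} = 57 + 2421 \left(- \frac{1}{1277}\right) = 57 - \frac{2421}{1277} = \frac{70368}{1277} \approx 55.104$)
$\left(-3132 - \left(p - w\right)\right) - 35607 = \left(-3132 + \left(\frac{70368}{1277} - -25655\right)\right) - 35607 = \left(-3132 + \left(\frac{70368}{1277} + 25655\right)\right) - 35607 = \left(-3132 + \frac{32831803}{1277}\right) - 35607 = \frac{28832239}{1277} - 35607 = - \frac{16637900}{1277}$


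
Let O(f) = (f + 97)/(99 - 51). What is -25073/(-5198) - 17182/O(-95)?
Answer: -2143463791/5198 ≈ -4.1236e+5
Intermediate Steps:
O(f) = 97/48 + f/48 (O(f) = (97 + f)/48 = (97 + f)*(1/48) = 97/48 + f/48)
-25073/(-5198) - 17182/O(-95) = -25073/(-5198) - 17182/(97/48 + (1/48)*(-95)) = -25073*(-1/5198) - 17182/(97/48 - 95/48) = 25073/5198 - 17182/1/24 = 25073/5198 - 17182*24 = 25073/5198 - 412368 = -2143463791/5198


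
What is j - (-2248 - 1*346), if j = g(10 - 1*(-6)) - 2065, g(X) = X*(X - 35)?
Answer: 225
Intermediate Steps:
g(X) = X*(-35 + X)
j = -2369 (j = (10 - 1*(-6))*(-35 + (10 - 1*(-6))) - 2065 = (10 + 6)*(-35 + (10 + 6)) - 2065 = 16*(-35 + 16) - 2065 = 16*(-19) - 2065 = -304 - 2065 = -2369)
j - (-2248 - 1*346) = -2369 - (-2248 - 1*346) = -2369 - (-2248 - 346) = -2369 - 1*(-2594) = -2369 + 2594 = 225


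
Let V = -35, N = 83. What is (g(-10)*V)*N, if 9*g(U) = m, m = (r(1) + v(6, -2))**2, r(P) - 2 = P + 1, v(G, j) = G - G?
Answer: -46480/9 ≈ -5164.4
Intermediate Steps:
v(G, j) = 0
r(P) = 3 + P (r(P) = 2 + (P + 1) = 2 + (1 + P) = 3 + P)
m = 16 (m = ((3 + 1) + 0)**2 = (4 + 0)**2 = 4**2 = 16)
g(U) = 16/9 (g(U) = (1/9)*16 = 16/9)
(g(-10)*V)*N = ((16/9)*(-35))*83 = -560/9*83 = -46480/9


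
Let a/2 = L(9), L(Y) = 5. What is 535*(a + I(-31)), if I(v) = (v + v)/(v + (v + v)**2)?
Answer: 656980/123 ≈ 5341.3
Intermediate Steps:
a = 10 (a = 2*5 = 10)
I(v) = 2*v/(v + 4*v**2) (I(v) = (2*v)/(v + (2*v)**2) = (2*v)/(v + 4*v**2) = 2*v/(v + 4*v**2))
535*(a + I(-31)) = 535*(10 + 2/(1 + 4*(-31))) = 535*(10 + 2/(1 - 124)) = 535*(10 + 2/(-123)) = 535*(10 + 2*(-1/123)) = 535*(10 - 2/123) = 535*(1228/123) = 656980/123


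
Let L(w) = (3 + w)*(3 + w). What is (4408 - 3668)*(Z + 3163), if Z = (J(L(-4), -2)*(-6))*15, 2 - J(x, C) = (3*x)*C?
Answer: 1807820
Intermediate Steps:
L(w) = (3 + w)²
J(x, C) = 2 - 3*C*x (J(x, C) = 2 - 3*x*C = 2 - 3*C*x)
Z = -720 (Z = ((2 - 3*(-2)*(3 - 4)²)*(-6))*15 = ((2 - 3*(-2)*(-1)²)*(-6))*15 = ((2 - 3*(-2)*1)*(-6))*15 = ((2 + 6)*(-6))*15 = (8*(-6))*15 = -48*15 = -720)
(4408 - 3668)*(Z + 3163) = (4408 - 3668)*(-720 + 3163) = 740*2443 = 1807820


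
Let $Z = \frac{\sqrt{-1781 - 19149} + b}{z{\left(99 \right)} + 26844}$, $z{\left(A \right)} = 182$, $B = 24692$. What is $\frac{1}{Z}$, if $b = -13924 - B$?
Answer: $- \frac{521818008}{745608193} - \frac{13513 i \sqrt{20930}}{745608193} \approx -0.69986 - 0.002622 i$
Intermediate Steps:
$b = -38616$ ($b = -13924 - 24692 = -38616$)
$Z = - \frac{19308}{13513} + \frac{i \sqrt{20930}}{27026}$ ($Z = \frac{\sqrt{-1781 - 19149} - 38616}{182 + 26844} = \frac{\sqrt{-20930} - 38616}{27026} = \left(i \sqrt{20930} - 38616\right) \frac{1}{27026} = \left(-38616 + i \sqrt{20930}\right) \frac{1}{27026} = - \frac{19308}{13513} + \frac{i \sqrt{20930}}{27026} \approx -1.4288 + 0.0053531 i$)
$\frac{1}{Z} = \frac{1}{- \frac{19308}{13513} + \frac{i \sqrt{20930}}{27026}}$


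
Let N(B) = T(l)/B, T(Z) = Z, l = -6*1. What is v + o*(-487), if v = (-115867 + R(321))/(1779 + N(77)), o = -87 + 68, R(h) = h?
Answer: 1258551139/136977 ≈ 9188.0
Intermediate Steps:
l = -6
o = -19
N(B) = -6/B
v = -8897042/136977 (v = (-115867 + 321)/(1779 - 6/77) = -115546/(1779 - 6*1/77) = -115546/(1779 - 6/77) = -115546/136977/77 = -115546*77/136977 = -8897042/136977 ≈ -64.953)
v + o*(-487) = -8897042/136977 - 19*(-487) = -8897042/136977 + 9253 = 1258551139/136977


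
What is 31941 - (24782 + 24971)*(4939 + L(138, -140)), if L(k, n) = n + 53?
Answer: -241369615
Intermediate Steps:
L(k, n) = 53 + n
31941 - (24782 + 24971)*(4939 + L(138, -140)) = 31941 - (24782 + 24971)*(4939 + (53 - 140)) = 31941 - 49753*(4939 - 87) = 31941 - 49753*4852 = 31941 - 1*241401556 = 31941 - 241401556 = -241369615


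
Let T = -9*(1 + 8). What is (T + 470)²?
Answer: 151321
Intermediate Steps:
T = -81 (T = -9*9 = -81)
(T + 470)² = (-81 + 470)² = 389² = 151321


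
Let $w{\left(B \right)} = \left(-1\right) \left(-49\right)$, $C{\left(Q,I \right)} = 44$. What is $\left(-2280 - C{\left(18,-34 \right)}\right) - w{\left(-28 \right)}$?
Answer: $-2373$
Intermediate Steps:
$w{\left(B \right)} = 49$
$\left(-2280 - C{\left(18,-34 \right)}\right) - w{\left(-28 \right)} = \left(-2280 - 44\right) - 49 = -2324 - 49 = -2373$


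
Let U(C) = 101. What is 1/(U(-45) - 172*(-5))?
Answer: 1/961 ≈ 0.0010406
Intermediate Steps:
1/(U(-45) - 172*(-5)) = 1/(101 - 172*(-5)) = 1/(101 + 860) = 1/961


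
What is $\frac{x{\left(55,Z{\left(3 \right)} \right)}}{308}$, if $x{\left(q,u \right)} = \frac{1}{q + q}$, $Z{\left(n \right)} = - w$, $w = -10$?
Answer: $\frac{1}{33880} \approx 2.9516 \cdot 10^{-5}$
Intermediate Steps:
$Z{\left(n \right)} = 10$ ($Z{\left(n \right)} = \left(-1\right) \left(-10\right) = 10$)
$x{\left(q,u \right)} = \frac{1}{2 q}$
$\frac{x{\left(55,Z{\left(3 \right)} \right)}}{308} = \frac{\frac{1}{2} \cdot \frac{1}{55}}{308} = \frac{1}{2} \cdot \frac{1}{55} \cdot \frac{1}{308} = \frac{1}{110} \cdot \frac{1}{308} = \frac{1}{33880}$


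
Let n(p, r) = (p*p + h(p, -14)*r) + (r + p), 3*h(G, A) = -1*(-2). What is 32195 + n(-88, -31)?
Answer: 119398/3 ≈ 39799.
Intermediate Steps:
h(G, A) = ⅔ (h(G, A) = (-1*(-2))/3 = (⅓)*2 = ⅔)
n(p, r) = p + p² + 5*r/3 (n(p, r) = (p*p + 2*r/3) + (r + p) = (p² + 2*r/3) + (p + r) = p + p² + 5*r/3)
32195 + n(-88, -31) = 32195 + (-88 + (-88)² + (5/3)*(-31)) = 32195 + (-88 + 7744 - 155/3) = 32195 + 22813/3 = 119398/3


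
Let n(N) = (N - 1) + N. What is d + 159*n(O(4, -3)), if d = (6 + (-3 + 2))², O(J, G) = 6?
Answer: 1774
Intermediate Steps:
d = 25 (d = (6 - 1)² = 5² = 25)
n(N) = -1 + 2*N (n(N) = (-1 + N) + N = -1 + 2*N)
d + 159*n(O(4, -3)) = 25 + 159*(-1 + 2*6) = 25 + 159*(-1 + 12) = 25 + 159*11 = 25 + 1749 = 1774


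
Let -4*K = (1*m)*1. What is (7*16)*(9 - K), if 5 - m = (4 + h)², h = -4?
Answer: 1148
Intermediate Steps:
m = 5 (m = 5 - (4 - 4)² = 5 - 1*0² = 5 - 1*0 = 5 + 0 = 5)
K = -5/4 (K = -1*5/4 = -5/4 ≈ -1.2500)
(7*16)*(9 - K) = (7*16)*(9 - 1*(-5/4)) = 112*(9 + 5/4) = 112*(41/4) = 1148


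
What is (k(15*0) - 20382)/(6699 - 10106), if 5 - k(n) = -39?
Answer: 20338/3407 ≈ 5.9695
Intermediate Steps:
k(n) = 44 (k(n) = 5 - 1*(-39) = 5 + 39 = 44)
(k(15*0) - 20382)/(6699 - 10106) = (44 - 20382)/(6699 - 10106) = -20338/(-3407) = -20338*(-1/3407) = 20338/3407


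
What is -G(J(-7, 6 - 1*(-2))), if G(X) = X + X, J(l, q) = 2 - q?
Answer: 12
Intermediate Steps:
G(X) = 2*X
-G(J(-7, 6 - 1*(-2))) = -2*(2 - (6 - 1*(-2))) = -2*(2 - (6 + 2)) = -2*(2 - 1*8) = -2*(2 - 8) = -2*(-6) = -1*(-12) = 12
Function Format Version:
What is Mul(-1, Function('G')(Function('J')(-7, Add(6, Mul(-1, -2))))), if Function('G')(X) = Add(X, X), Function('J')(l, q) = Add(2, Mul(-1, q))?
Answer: 12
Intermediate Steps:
Function('G')(X) = Mul(2, X)
Mul(-1, Function('G')(Function('J')(-7, Add(6, Mul(-1, -2))))) = Mul(-1, Mul(2, Add(2, Mul(-1, Add(6, Mul(-1, -2)))))) = Mul(-1, Mul(2, Add(2, Mul(-1, Add(6, 2))))) = Mul(-1, Mul(2, Add(2, Mul(-1, 8)))) = Mul(-1, Mul(2, Add(2, -8))) = Mul(-1, Mul(2, -6)) = Mul(-1, -12) = 12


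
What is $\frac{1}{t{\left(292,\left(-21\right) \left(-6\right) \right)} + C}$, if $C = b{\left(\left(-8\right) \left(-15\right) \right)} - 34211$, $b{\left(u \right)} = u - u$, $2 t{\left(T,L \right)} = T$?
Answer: $- \frac{1}{34065} \approx -2.9356 \cdot 10^{-5}$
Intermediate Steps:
$t{\left(T,L \right)} = \frac{T}{2}$
$b{\left(u \right)} = 0$
$C = -34211$ ($C = 0 - 34211 = -34211$)
$\frac{1}{t{\left(292,\left(-21\right) \left(-6\right) \right)} + C} = \frac{1}{\frac{1}{2} \cdot 292 - 34211} = \frac{1}{146 - 34211} = \frac{1}{-34065} = - \frac{1}{34065}$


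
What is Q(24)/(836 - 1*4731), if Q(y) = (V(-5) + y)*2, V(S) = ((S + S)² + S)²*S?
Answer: 90202/3895 ≈ 23.158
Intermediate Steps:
V(S) = S*(S + 4*S²)² (V(S) = ((2*S)² + S)²*S = (4*S² + S)²*S = (S + 4*S²)²*S = S*(S + 4*S²)²)
Q(y) = -90250 + 2*y (Q(y) = ((-5)³*(1 + 4*(-5))² + y)*2 = (-125*(1 - 20)² + y)*2 = (-125*(-19)² + y)*2 = (-125*361 + y)*2 = (-45125 + y)*2 = -90250 + 2*y)
Q(24)/(836 - 1*4731) = (-90250 + 2*24)/(836 - 1*4731) = (-90250 + 48)/(836 - 4731) = -90202/(-3895) = -90202*(-1/3895) = 90202/3895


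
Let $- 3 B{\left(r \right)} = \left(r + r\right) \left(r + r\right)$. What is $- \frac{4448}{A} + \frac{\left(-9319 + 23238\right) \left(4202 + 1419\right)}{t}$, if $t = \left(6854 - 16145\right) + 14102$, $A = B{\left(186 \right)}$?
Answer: $\frac{225563506675}{13870113} \approx 16263.0$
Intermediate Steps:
$B{\left(r \right)} = - \frac{4 r^{2}}{3}$ ($B{\left(r \right)} = - \frac{\left(r + r\right) \left(r + r\right)}{3} = - \frac{2 r 2 r}{3} = - \frac{4 r^{2}}{3}$)
$A = -46128$ ($A = - \frac{4 \cdot 186^{2}}{3} = \left(- \frac{4}{3}\right) 34596 = -46128$)
$t = 4811$ ($t = -9291 + 14102 = 4811$)
$- \frac{4448}{A} + \frac{\left(-9319 + 23238\right) \left(4202 + 1419\right)}{t} = - \frac{4448}{-46128} + \frac{\left(-9319 + 23238\right) \left(4202 + 1419\right)}{4811} = \left(-4448\right) \left(- \frac{1}{46128}\right) + 13919 \cdot 5621 \cdot \frac{1}{4811} = \frac{278}{2883} + 78238699 \cdot \frac{1}{4811} = \frac{278}{2883} + \frac{78238699}{4811} = \frac{225563506675}{13870113}$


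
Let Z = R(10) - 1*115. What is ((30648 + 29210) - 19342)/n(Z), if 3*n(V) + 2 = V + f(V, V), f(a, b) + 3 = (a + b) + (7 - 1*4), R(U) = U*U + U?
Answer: -121548/17 ≈ -7149.9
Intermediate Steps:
R(U) = U + U**2 (R(U) = U**2 + U = U + U**2)
f(a, b) = a + b (f(a, b) = -3 + ((a + b) + (7 - 1*4)) = -3 + ((a + b) + (7 - 4)) = -3 + ((a + b) + 3) = -3 + (3 + a + b) = a + b)
Z = -5 (Z = 10*(1 + 10) - 1*115 = 10*11 - 115 = 110 - 115 = -5)
n(V) = -2/3 + V (n(V) = -2/3 + (V + (V + V))/3 = -2/3 + (V + 2*V)/3 = -2/3 + (3*V)/3 = -2/3 + V)
((30648 + 29210) - 19342)/n(Z) = ((30648 + 29210) - 19342)/(-2/3 - 5) = (59858 - 19342)/(-17/3) = 40516*(-3/17) = -121548/17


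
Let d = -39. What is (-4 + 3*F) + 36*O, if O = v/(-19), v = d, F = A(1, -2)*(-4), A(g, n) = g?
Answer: 1100/19 ≈ 57.895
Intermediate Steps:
F = -4 (F = 1*(-4) = -4)
v = -39
O = 39/19 (O = -39/(-19) = -39*(-1/19) = 39/19 ≈ 2.0526)
(-4 + 3*F) + 36*O = (-4 + 3*(-4)) + 36*(39/19) = (-4 - 12) + 1404/19 = -16 + 1404/19 = 1100/19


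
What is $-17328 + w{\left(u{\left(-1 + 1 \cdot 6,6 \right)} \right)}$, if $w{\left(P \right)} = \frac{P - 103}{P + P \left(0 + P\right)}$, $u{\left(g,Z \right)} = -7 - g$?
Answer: $- \frac{2287411}{132} \approx -17329.0$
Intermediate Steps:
$w{\left(P \right)} = \frac{-103 + P}{P + P^{2}}$ ($w{\left(P \right)} = \frac{-103 + P}{P + P P} = \frac{-103 + P}{P + P^{2}}$)
$-17328 + w{\left(u{\left(-1 + 1 \cdot 6,6 \right)} \right)} = -17328 + \frac{-103 - \left(6 + 6\right)}{\left(-7 - \left(-1 + 1 \cdot 6\right)\right) \left(1 - \left(6 + 6\right)\right)} = -17328 + \frac{-103 - 12}{\left(-7 - \left(-1 + 6\right)\right) \left(1 - 12\right)} = -17328 + \frac{-103 - 12}{\left(-7 - 5\right) \left(1 - 12\right)} = -17328 + \frac{-103 - 12}{\left(-12\right) \left(1 - 12\right)} = -17328 - \frac{1}{12} \frac{1}{-11} \left(-115\right) = -17328 - \left(- \frac{1}{132}\right) \left(-115\right) = -17328 - \frac{115}{132} = - \frac{2287411}{132}$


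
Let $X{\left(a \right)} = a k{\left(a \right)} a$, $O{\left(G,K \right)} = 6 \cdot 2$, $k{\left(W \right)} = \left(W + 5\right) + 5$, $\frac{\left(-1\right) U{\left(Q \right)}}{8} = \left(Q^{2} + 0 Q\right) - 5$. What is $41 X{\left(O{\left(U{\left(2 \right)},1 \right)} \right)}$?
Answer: $129888$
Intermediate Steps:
$U{\left(Q \right)} = 40 - 8 Q^{2}$ ($U{\left(Q \right)} = - 8 \left(\left(Q^{2} + 0 Q\right) - 5\right) = - 8 \left(\left(Q^{2} + 0\right) - 5\right) = - 8 \left(Q^{2} - 5\right) = - 8 \left(-5 + Q^{2}\right) = 40 - 8 Q^{2}$)
$k{\left(W \right)} = 10 + W$ ($k{\left(W \right)} = \left(5 + W\right) + 5 = 10 + W$)
$O{\left(G,K \right)} = 12$
$X{\left(a \right)} = a^{2} \left(10 + a\right)$ ($X{\left(a \right)} = a \left(10 + a\right) a = a^{2} \left(10 + a\right)$)
$41 X{\left(O{\left(U{\left(2 \right)},1 \right)} \right)} = 41 \cdot 12^{2} \left(10 + 12\right) = 41 \cdot 144 \cdot 22 = 41 \cdot 3168 = 129888$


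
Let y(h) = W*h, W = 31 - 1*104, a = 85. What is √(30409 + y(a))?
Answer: 2*√6051 ≈ 155.58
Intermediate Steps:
W = -73 (W = 31 - 104 = -73)
y(h) = -73*h
√(30409 + y(a)) = √(30409 - 73*85) = √(30409 - 6205) = √24204 = 2*√6051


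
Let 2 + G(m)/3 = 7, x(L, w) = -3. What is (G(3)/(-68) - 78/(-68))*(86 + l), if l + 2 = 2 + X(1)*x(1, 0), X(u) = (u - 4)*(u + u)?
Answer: 1638/17 ≈ 96.353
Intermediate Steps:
X(u) = 2*u*(-4 + u) (X(u) = (-4 + u)*(2*u) = 2*u*(-4 + u))
G(m) = 15 (G(m) = -6 + 3*7 = -6 + 21 = 15)
l = 18 (l = -2 + (2 + (2*1*(-4 + 1))*(-3)) = -2 + (2 + (2*1*(-3))*(-3)) = -2 + (2 - 6*(-3)) = -2 + (2 + 18) = -2 + 20 = 18)
(G(3)/(-68) - 78/(-68))*(86 + l) = (15/(-68) - 78/(-68))*(86 + 18) = (15*(-1/68) - 78*(-1/68))*104 = (-15/68 + 39/34)*104 = (63/68)*104 = 1638/17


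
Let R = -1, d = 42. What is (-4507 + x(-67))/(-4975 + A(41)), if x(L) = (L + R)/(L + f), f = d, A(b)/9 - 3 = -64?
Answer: 112607/138100 ≈ 0.81540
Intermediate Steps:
A(b) = -549 (A(b) = 27 + 9*(-64) = 27 - 576 = -549)
f = 42
x(L) = (-1 + L)/(42 + L) (x(L) = (L - 1)/(L + 42) = (-1 + L)/(42 + L))
(-4507 + x(-67))/(-4975 + A(41)) = (-4507 + (-1 - 67)/(42 - 67))/(-4975 - 549) = (-4507 - 68/(-25))/(-5524) = (-4507 - 1/25*(-68))*(-1/5524) = (-4507 + 68/25)*(-1/5524) = -112607/25*(-1/5524) = 112607/138100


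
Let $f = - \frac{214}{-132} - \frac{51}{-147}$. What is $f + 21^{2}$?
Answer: $\frac{1432559}{3234} \approx 442.97$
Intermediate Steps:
$f = \frac{6365}{3234}$ ($f = \left(-214\right) \left(- \frac{1}{132}\right) - - \frac{17}{49} = \frac{107}{66} + \frac{17}{49} = \frac{6365}{3234} \approx 1.9682$)
$f + 21^{2} = \frac{6365}{3234} + 21^{2} = \frac{6365}{3234} + 441 = \frac{1432559}{3234}$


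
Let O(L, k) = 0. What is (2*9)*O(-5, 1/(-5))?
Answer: 0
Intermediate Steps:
(2*9)*O(-5, 1/(-5)) = (2*9)*0 = 18*0 = 0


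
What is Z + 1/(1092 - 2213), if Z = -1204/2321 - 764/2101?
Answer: -2298129/2601841 ≈ -0.88327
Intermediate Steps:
Z = -2048/2321 (Z = -1204*1/2321 - 764*1/2101 = -1204/2321 - 4/11 = -2048/2321 ≈ -0.88238)
Z + 1/(1092 - 2213) = -2048/2321 + 1/(1092 - 2213) = -2048/2321 + 1/(-1121) = -2048/2321 - 1/1121 = -2298129/2601841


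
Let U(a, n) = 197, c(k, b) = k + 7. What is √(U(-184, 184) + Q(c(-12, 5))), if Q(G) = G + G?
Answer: √187 ≈ 13.675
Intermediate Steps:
c(k, b) = 7 + k
Q(G) = 2*G
√(U(-184, 184) + Q(c(-12, 5))) = √(197 + 2*(7 - 12)) = √(197 + 2*(-5)) = √(197 - 10) = √187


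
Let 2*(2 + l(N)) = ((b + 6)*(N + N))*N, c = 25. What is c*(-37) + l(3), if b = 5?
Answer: -828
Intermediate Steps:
l(N) = -2 + 11*N² (l(N) = -2 + (((5 + 6)*(N + N))*N)/2 = -2 + ((11*(2*N))*N)/2 = -2 + ((22*N)*N)/2 = -2 + (22*N²)/2 = -2 + 11*N²)
c*(-37) + l(3) = 25*(-37) + (-2 + 11*3²) = -925 + (-2 + 11*9) = -925 + (-2 + 99) = -925 + 97 = -828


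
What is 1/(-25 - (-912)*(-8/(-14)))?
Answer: 7/3473 ≈ 0.0020155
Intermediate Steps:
1/(-25 - (-912)*(-8/(-14))) = 1/(-25 - (-912)*(-8*(-1/14))) = 1/(-25 - (-912)*4/7) = 1/(-25 - 48*(-76/7)) = 1/(-25 + 3648/7) = 1/(3473/7) = 7/3473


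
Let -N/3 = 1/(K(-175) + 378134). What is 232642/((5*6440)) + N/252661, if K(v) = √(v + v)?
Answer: 700384531944085357531/96940285626402647100 + 5*I*√14/12042271506385422 ≈ 7.2249 + 1.5536e-15*I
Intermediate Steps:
K(v) = √2*√v (K(v) = √(2*v) = √2*√v)
N = -3/(378134 + 5*I*√14) (N = -3/(√2*√(-175) + 378134) = -3/(√2*(5*I*√7) + 378134) = -3/(5*I*√14 + 378134) = -3/(378134 + 5*I*√14) ≈ -7.9337e-6 + 3.9252e-10*I)
232642/((5*6440)) + N/252661 = 232642/((5*6440)) + (-189067/23830887051 + 5*I*√14/47661774102)/252661 = 232642/32200 + (-189067/23830887051 + 5*I*√14/47661774102)*(1/252661) = 232642*(1/32200) + (-189067/6021135753192711 + 5*I*√14/12042271506385422) = 116321/16100 + (-189067/6021135753192711 + 5*I*√14/12042271506385422) = 700384531944085357531/96940285626402647100 + 5*I*√14/12042271506385422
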